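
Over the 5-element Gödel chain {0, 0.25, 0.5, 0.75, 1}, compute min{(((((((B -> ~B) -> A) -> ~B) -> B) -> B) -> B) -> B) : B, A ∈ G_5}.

The minimum is attained at B = 0.25, A = 0:
  ~B: Gödel ¬ of 0.25 = 0 (operand ≠ 0)
  (B -> ~B): 0.25 > 0, so result = 0
  ((B -> ~B) -> A): 0 ≤ 0, so result = 1
  ~B: Gödel ¬ of 0.25 = 0 (operand ≠ 0)
  (((B -> ~B) -> A) -> ~B): 1 > 0, so result = 0
  ((((B -> ~B) -> A) -> ~B) -> B): 0 ≤ 0.25, so result = 1
  (((((B -> ~B) -> A) -> ~B) -> B) -> B): 1 > 0.25, so result = 0.25
  ((((((B -> ~B) -> A) -> ~B) -> B) -> B) -> B): 0.25 ≤ 0.25, so result = 1
  (((((((B -> ~B) -> A) -> ~B) -> B) -> B) -> B) -> B): 1 > 0.25, so result = 0.25
Checking all 25 assignments confirms none give a value below 0.25.

0.25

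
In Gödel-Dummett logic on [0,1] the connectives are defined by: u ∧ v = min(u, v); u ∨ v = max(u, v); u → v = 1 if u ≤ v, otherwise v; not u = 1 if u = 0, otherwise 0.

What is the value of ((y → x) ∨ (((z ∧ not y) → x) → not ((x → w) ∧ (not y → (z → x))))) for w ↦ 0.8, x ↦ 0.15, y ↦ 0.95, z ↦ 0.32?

(y → x): 0.95 > 0.15, so result = 0.15
not y: Gödel ¬ of 0.95 = 0 (operand ≠ 0)
(z ∧ not y) = min(0.32, 0) = 0
((z ∧ not y) → x): 0 ≤ 0.15, so result = 1
(x → w): 0.15 ≤ 0.8, so result = 1
not y: Gödel ¬ of 0.95 = 0 (operand ≠ 0)
(z → x): 0.32 > 0.15, so result = 0.15
(not y → (z → x)): 0 ≤ 0.15, so result = 1
((x → w) ∧ (not y → (z → x))) = min(1, 1) = 1
not ((x → w) ∧ (not y → (z → x))): Gödel ¬ of 1 = 0 (operand ≠ 0)
(((z ∧ not y) → x) → not ((x → w) ∧ (not y → (z → x)))): 1 > 0, so result = 0
((y → x) ∨ (((z ∧ not y) → x) → not ((x → w) ∧ (not y → (z → x))))) = max(0.15, 0) = 0.15

0.15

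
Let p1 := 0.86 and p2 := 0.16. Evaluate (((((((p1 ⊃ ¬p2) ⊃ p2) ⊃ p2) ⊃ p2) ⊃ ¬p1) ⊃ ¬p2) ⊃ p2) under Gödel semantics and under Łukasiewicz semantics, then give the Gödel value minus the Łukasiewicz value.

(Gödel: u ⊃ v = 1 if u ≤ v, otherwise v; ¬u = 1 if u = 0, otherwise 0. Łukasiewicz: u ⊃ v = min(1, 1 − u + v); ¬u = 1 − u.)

Gödel evaluation:
  ¬p2: Gödel ¬ of 0.16 = 0 (operand ≠ 0)
  (p1 ⊃ ¬p2): 0.86 > 0, so result = 0
  ((p1 ⊃ ¬p2) ⊃ p2): 0 ≤ 0.16, so result = 1
  (((p1 ⊃ ¬p2) ⊃ p2) ⊃ p2): 1 > 0.16, so result = 0.16
  ((((p1 ⊃ ¬p2) ⊃ p2) ⊃ p2) ⊃ p2): 0.16 ≤ 0.16, so result = 1
  ¬p1: Gödel ¬ of 0.86 = 0 (operand ≠ 0)
  (((((p1 ⊃ ¬p2) ⊃ p2) ⊃ p2) ⊃ p2) ⊃ ¬p1): 1 > 0, so result = 0
  ¬p2: Gödel ¬ of 0.16 = 0 (operand ≠ 0)
  ((((((p1 ⊃ ¬p2) ⊃ p2) ⊃ p2) ⊃ p2) ⊃ ¬p1) ⊃ ¬p2): 0 ≤ 0, so result = 1
  (((((((p1 ⊃ ¬p2) ⊃ p2) ⊃ p2) ⊃ p2) ⊃ ¬p1) ⊃ ¬p2) ⊃ p2): 1 > 0.16, so result = 0.16
  Gödel value = 0.16
Łukasiewicz evaluation:
  ¬p2: Łukasiewicz ¬ gives 1 − 0.16 = 0.84
  (p1 ⊃ ¬p2): min(1, 1 − 0.86 + 0.84) = 0.98
  ((p1 ⊃ ¬p2) ⊃ p2): min(1, 1 − 0.98 + 0.16) = 0.18
  (((p1 ⊃ ¬p2) ⊃ p2) ⊃ p2): min(1, 1 − 0.18 + 0.16) = 0.98
  ((((p1 ⊃ ¬p2) ⊃ p2) ⊃ p2) ⊃ p2): min(1, 1 − 0.98 + 0.16) = 0.18
  ¬p1: Łukasiewicz ¬ gives 1 − 0.86 = 0.14
  (((((p1 ⊃ ¬p2) ⊃ p2) ⊃ p2) ⊃ p2) ⊃ ¬p1): min(1, 1 − 0.18 + 0.14) = 0.96
  ¬p2: Łukasiewicz ¬ gives 1 − 0.16 = 0.84
  ((((((p1 ⊃ ¬p2) ⊃ p2) ⊃ p2) ⊃ p2) ⊃ ¬p1) ⊃ ¬p2): min(1, 1 − 0.96 + 0.84) = 0.88
  (((((((p1 ⊃ ¬p2) ⊃ p2) ⊃ p2) ⊃ p2) ⊃ ¬p1) ⊃ ¬p2) ⊃ p2): min(1, 1 − 0.88 + 0.16) = 0.28
  Łukasiewicz value = 0.28
Difference: 0.16 − 0.28 = -0.12

-0.12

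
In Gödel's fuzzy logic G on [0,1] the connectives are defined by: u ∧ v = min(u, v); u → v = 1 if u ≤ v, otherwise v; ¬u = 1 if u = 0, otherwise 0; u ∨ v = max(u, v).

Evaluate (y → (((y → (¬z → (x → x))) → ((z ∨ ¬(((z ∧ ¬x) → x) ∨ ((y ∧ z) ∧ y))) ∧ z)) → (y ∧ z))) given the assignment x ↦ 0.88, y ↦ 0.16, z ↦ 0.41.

1.00

¬z: Gödel ¬ of 0.41 = 0 (operand ≠ 0)
(x → x): 0.88 ≤ 0.88, so result = 1
(¬z → (x → x)): 0 ≤ 1, so result = 1
(y → (¬z → (x → x))): 0.16 ≤ 1, so result = 1
¬x: Gödel ¬ of 0.88 = 0 (operand ≠ 0)
(z ∧ ¬x) = min(0.41, 0) = 0
((z ∧ ¬x) → x): 0 ≤ 0.88, so result = 1
(y ∧ z) = min(0.16, 0.41) = 0.16
((y ∧ z) ∧ y) = min(0.16, 0.16) = 0.16
(((z ∧ ¬x) → x) ∨ ((y ∧ z) ∧ y)) = max(1, 0.16) = 1
¬(((z ∧ ¬x) → x) ∨ ((y ∧ z) ∧ y)): Gödel ¬ of 1 = 0 (operand ≠ 0)
(z ∨ ¬(((z ∧ ¬x) → x) ∨ ((y ∧ z) ∧ y))) = max(0.41, 0) = 0.41
((z ∨ ¬(((z ∧ ¬x) → x) ∨ ((y ∧ z) ∧ y))) ∧ z) = min(0.41, 0.41) = 0.41
((y → (¬z → (x → x))) → ((z ∨ ¬(((z ∧ ¬x) → x) ∨ ((y ∧ z) ∧ y))) ∧ z)): 1 > 0.41, so result = 0.41
(y ∧ z) = min(0.16, 0.41) = 0.16
(((y → (¬z → (x → x))) → ((z ∨ ¬(((z ∧ ¬x) → x) ∨ ((y ∧ z) ∧ y))) ∧ z)) → (y ∧ z)): 0.41 > 0.16, so result = 0.16
(y → (((y → (¬z → (x → x))) → ((z ∨ ¬(((z ∧ ¬x) → x) ∨ ((y ∧ z) ∧ y))) ∧ z)) → (y ∧ z))): 0.16 ≤ 0.16, so result = 1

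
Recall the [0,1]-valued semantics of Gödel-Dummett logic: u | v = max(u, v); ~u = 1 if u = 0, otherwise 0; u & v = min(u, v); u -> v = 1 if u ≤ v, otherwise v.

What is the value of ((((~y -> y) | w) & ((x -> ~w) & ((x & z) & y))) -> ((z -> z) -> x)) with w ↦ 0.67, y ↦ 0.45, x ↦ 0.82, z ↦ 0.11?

~y: Gödel ¬ of 0.45 = 0 (operand ≠ 0)
(~y -> y): 0 ≤ 0.45, so result = 1
((~y -> y) | w) = max(1, 0.67) = 1
~w: Gödel ¬ of 0.67 = 0 (operand ≠ 0)
(x -> ~w): 0.82 > 0, so result = 0
(x & z) = min(0.82, 0.11) = 0.11
((x & z) & y) = min(0.11, 0.45) = 0.11
((x -> ~w) & ((x & z) & y)) = min(0, 0.11) = 0
(((~y -> y) | w) & ((x -> ~w) & ((x & z) & y))) = min(1, 0) = 0
(z -> z): 0.11 ≤ 0.11, so result = 1
((z -> z) -> x): 1 > 0.82, so result = 0.82
((((~y -> y) | w) & ((x -> ~w) & ((x & z) & y))) -> ((z -> z) -> x)): 0 ≤ 0.82, so result = 1

1.00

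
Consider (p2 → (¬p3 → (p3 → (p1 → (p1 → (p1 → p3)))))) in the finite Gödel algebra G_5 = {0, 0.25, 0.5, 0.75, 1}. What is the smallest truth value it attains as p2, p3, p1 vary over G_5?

1.00

Every assignment gives 1. For instance at p2 = 0, p3 = 0, p1 = 0:
  ¬p3: Gödel ¬ of 0 = 1 (operand is 0)
  (p1 → p3): 0 ≤ 0, so result = 1
  (p1 → (p1 → p3)): 0 ≤ 1, so result = 1
  (p1 → (p1 → (p1 → p3))): 0 ≤ 1, so result = 1
  (p3 → (p1 → (p1 → (p1 → p3)))): 0 ≤ 1, so result = 1
  (¬p3 → (p3 → (p1 → (p1 → (p1 → p3))))): 1 ≤ 1, so result = 1
  (p2 → (¬p3 → (p3 → (p1 → (p1 → (p1 → p3)))))): 0 ≤ 1, so result = 1
All 125 assignments give value 1 — the formula is a G_5-tautology.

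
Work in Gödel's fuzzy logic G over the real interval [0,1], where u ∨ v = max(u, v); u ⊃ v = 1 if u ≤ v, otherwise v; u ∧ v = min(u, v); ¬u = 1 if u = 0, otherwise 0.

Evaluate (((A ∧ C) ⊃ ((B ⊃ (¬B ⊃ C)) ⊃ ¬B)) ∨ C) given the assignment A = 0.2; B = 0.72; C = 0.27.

(A ∧ C) = min(0.2, 0.27) = 0.2
¬B: Gödel ¬ of 0.72 = 0 (operand ≠ 0)
(¬B ⊃ C): 0 ≤ 0.27, so result = 1
(B ⊃ (¬B ⊃ C)): 0.72 ≤ 1, so result = 1
¬B: Gödel ¬ of 0.72 = 0 (operand ≠ 0)
((B ⊃ (¬B ⊃ C)) ⊃ ¬B): 1 > 0, so result = 0
((A ∧ C) ⊃ ((B ⊃ (¬B ⊃ C)) ⊃ ¬B)): 0.2 > 0, so result = 0
(((A ∧ C) ⊃ ((B ⊃ (¬B ⊃ C)) ⊃ ¬B)) ∨ C) = max(0, 0.27) = 0.27

0.27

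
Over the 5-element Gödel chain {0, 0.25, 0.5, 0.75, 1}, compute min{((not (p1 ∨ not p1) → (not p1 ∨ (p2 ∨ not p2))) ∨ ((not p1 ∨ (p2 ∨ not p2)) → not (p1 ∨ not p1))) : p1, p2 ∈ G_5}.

1.00

Every assignment gives 1. For instance at p1 = 0, p2 = 0:
  not p1: Gödel ¬ of 0 = 1 (operand is 0)
  (p1 ∨ not p1) = max(0, 1) = 1
  not (p1 ∨ not p1): Gödel ¬ of 1 = 0 (operand ≠ 0)
  not p1: Gödel ¬ of 0 = 1 (operand is 0)
  not p2: Gödel ¬ of 0 = 1 (operand is 0)
  (p2 ∨ not p2) = max(0, 1) = 1
  (not p1 ∨ (p2 ∨ not p2)) = max(1, 1) = 1
  (not (p1 ∨ not p1) → (not p1 ∨ (p2 ∨ not p2))): 0 ≤ 1, so result = 1
  not p1: Gödel ¬ of 0 = 1 (operand is 0)
  not p2: Gödel ¬ of 0 = 1 (operand is 0)
  (p2 ∨ not p2) = max(0, 1) = 1
  (not p1 ∨ (p2 ∨ not p2)) = max(1, 1) = 1
  not p1: Gödel ¬ of 0 = 1 (operand is 0)
  (p1 ∨ not p1) = max(0, 1) = 1
  not (p1 ∨ not p1): Gödel ¬ of 1 = 0 (operand ≠ 0)
  ((not p1 ∨ (p2 ∨ not p2)) → not (p1 ∨ not p1)): 1 > 0, so result = 0
  ((not (p1 ∨ not p1) → (not p1 ∨ (p2 ∨ not p2))) ∨ ((not p1 ∨ (p2 ∨ not p2)) → not (p1 ∨ not p1))) = max(1, 0) = 1
All 25 assignments give value 1 — the formula is a G_5-tautology.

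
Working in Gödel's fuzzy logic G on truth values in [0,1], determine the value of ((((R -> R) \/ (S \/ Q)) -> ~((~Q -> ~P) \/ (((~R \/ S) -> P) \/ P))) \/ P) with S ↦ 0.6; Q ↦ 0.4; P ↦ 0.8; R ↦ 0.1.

0.80

(R -> R): 0.1 ≤ 0.1, so result = 1
(S \/ Q) = max(0.6, 0.4) = 0.6
((R -> R) \/ (S \/ Q)) = max(1, 0.6) = 1
~Q: Gödel ¬ of 0.4 = 0 (operand ≠ 0)
~P: Gödel ¬ of 0.8 = 0 (operand ≠ 0)
(~Q -> ~P): 0 ≤ 0, so result = 1
~R: Gödel ¬ of 0.1 = 0 (operand ≠ 0)
(~R \/ S) = max(0, 0.6) = 0.6
((~R \/ S) -> P): 0.6 ≤ 0.8, so result = 1
(((~R \/ S) -> P) \/ P) = max(1, 0.8) = 1
((~Q -> ~P) \/ (((~R \/ S) -> P) \/ P)) = max(1, 1) = 1
~((~Q -> ~P) \/ (((~R \/ S) -> P) \/ P)): Gödel ¬ of 1 = 0 (operand ≠ 0)
(((R -> R) \/ (S \/ Q)) -> ~((~Q -> ~P) \/ (((~R \/ S) -> P) \/ P))): 1 > 0, so result = 0
((((R -> R) \/ (S \/ Q)) -> ~((~Q -> ~P) \/ (((~R \/ S) -> P) \/ P))) \/ P) = max(0, 0.8) = 0.8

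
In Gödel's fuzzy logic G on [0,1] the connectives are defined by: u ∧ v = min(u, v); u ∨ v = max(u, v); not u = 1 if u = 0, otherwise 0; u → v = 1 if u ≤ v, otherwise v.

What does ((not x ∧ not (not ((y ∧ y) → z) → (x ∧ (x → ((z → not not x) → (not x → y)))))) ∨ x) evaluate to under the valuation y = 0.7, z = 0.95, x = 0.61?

not x: Gödel ¬ of 0.61 = 0 (operand ≠ 0)
(y ∧ y) = min(0.7, 0.7) = 0.7
((y ∧ y) → z): 0.7 ≤ 0.95, so result = 1
not ((y ∧ y) → z): Gödel ¬ of 1 = 0 (operand ≠ 0)
not x: Gödel ¬ of 0.61 = 0 (operand ≠ 0)
not not x: Gödel ¬ of 0 = 1 (operand is 0)
(z → not not x): 0.95 ≤ 1, so result = 1
not x: Gödel ¬ of 0.61 = 0 (operand ≠ 0)
(not x → y): 0 ≤ 0.7, so result = 1
((z → not not x) → (not x → y)): 1 ≤ 1, so result = 1
(x → ((z → not not x) → (not x → y))): 0.61 ≤ 1, so result = 1
(x ∧ (x → ((z → not not x) → (not x → y)))) = min(0.61, 1) = 0.61
(not ((y ∧ y) → z) → (x ∧ (x → ((z → not not x) → (not x → y))))): 0 ≤ 0.61, so result = 1
not (not ((y ∧ y) → z) → (x ∧ (x → ((z → not not x) → (not x → y))))): Gödel ¬ of 1 = 0 (operand ≠ 0)
(not x ∧ not (not ((y ∧ y) → z) → (x ∧ (x → ((z → not not x) → (not x → y)))))) = min(0, 0) = 0
((not x ∧ not (not ((y ∧ y) → z) → (x ∧ (x → ((z → not not x) → (not x → y)))))) ∨ x) = max(0, 0.61) = 0.61

0.61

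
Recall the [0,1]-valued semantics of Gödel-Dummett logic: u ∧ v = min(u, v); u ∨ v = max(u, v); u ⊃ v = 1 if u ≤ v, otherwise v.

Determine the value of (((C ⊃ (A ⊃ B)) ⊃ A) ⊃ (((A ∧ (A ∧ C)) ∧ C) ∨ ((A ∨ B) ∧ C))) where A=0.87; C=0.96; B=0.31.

0.87

(A ⊃ B): 0.87 > 0.31, so result = 0.31
(C ⊃ (A ⊃ B)): 0.96 > 0.31, so result = 0.31
((C ⊃ (A ⊃ B)) ⊃ A): 0.31 ≤ 0.87, so result = 1
(A ∧ C) = min(0.87, 0.96) = 0.87
(A ∧ (A ∧ C)) = min(0.87, 0.87) = 0.87
((A ∧ (A ∧ C)) ∧ C) = min(0.87, 0.96) = 0.87
(A ∨ B) = max(0.87, 0.31) = 0.87
((A ∨ B) ∧ C) = min(0.87, 0.96) = 0.87
(((A ∧ (A ∧ C)) ∧ C) ∨ ((A ∨ B) ∧ C)) = max(0.87, 0.87) = 0.87
(((C ⊃ (A ⊃ B)) ⊃ A) ⊃ (((A ∧ (A ∧ C)) ∧ C) ∨ ((A ∨ B) ∧ C))): 1 > 0.87, so result = 0.87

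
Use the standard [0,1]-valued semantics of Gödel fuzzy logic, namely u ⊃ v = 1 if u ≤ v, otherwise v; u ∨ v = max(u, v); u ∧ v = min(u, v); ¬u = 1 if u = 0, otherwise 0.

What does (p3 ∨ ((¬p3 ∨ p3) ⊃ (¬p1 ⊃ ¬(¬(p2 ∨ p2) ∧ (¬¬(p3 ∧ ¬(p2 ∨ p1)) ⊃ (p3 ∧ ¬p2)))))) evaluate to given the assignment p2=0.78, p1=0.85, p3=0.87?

¬p3: Gödel ¬ of 0.87 = 0 (operand ≠ 0)
(¬p3 ∨ p3) = max(0, 0.87) = 0.87
¬p1: Gödel ¬ of 0.85 = 0 (operand ≠ 0)
(p2 ∨ p2) = max(0.78, 0.78) = 0.78
¬(p2 ∨ p2): Gödel ¬ of 0.78 = 0 (operand ≠ 0)
(p2 ∨ p1) = max(0.78, 0.85) = 0.85
¬(p2 ∨ p1): Gödel ¬ of 0.85 = 0 (operand ≠ 0)
(p3 ∧ ¬(p2 ∨ p1)) = min(0.87, 0) = 0
¬(p3 ∧ ¬(p2 ∨ p1)): Gödel ¬ of 0 = 1 (operand is 0)
¬¬(p3 ∧ ¬(p2 ∨ p1)): Gödel ¬ of 1 = 0 (operand ≠ 0)
¬p2: Gödel ¬ of 0.78 = 0 (operand ≠ 0)
(p3 ∧ ¬p2) = min(0.87, 0) = 0
(¬¬(p3 ∧ ¬(p2 ∨ p1)) ⊃ (p3 ∧ ¬p2)): 0 ≤ 0, so result = 1
(¬(p2 ∨ p2) ∧ (¬¬(p3 ∧ ¬(p2 ∨ p1)) ⊃ (p3 ∧ ¬p2))) = min(0, 1) = 0
¬(¬(p2 ∨ p2) ∧ (¬¬(p3 ∧ ¬(p2 ∨ p1)) ⊃ (p3 ∧ ¬p2))): Gödel ¬ of 0 = 1 (operand is 0)
(¬p1 ⊃ ¬(¬(p2 ∨ p2) ∧ (¬¬(p3 ∧ ¬(p2 ∨ p1)) ⊃ (p3 ∧ ¬p2)))): 0 ≤ 1, so result = 1
((¬p3 ∨ p3) ⊃ (¬p1 ⊃ ¬(¬(p2 ∨ p2) ∧ (¬¬(p3 ∧ ¬(p2 ∨ p1)) ⊃ (p3 ∧ ¬p2))))): 0.87 ≤ 1, so result = 1
(p3 ∨ ((¬p3 ∨ p3) ⊃ (¬p1 ⊃ ¬(¬(p2 ∨ p2) ∧ (¬¬(p3 ∧ ¬(p2 ∨ p1)) ⊃ (p3 ∧ ¬p2)))))) = max(0.87, 1) = 1

1.00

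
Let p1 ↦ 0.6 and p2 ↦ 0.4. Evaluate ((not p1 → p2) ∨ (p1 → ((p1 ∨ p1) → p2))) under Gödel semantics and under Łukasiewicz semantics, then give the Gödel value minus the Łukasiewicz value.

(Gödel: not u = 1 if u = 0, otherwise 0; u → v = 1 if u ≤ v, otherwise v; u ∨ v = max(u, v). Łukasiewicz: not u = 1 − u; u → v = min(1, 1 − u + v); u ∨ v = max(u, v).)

Gödel evaluation:
  not p1: Gödel ¬ of 0.6 = 0 (operand ≠ 0)
  (not p1 → p2): 0 ≤ 0.4, so result = 1
  (p1 ∨ p1) = max(0.6, 0.6) = 0.6
  ((p1 ∨ p1) → p2): 0.6 > 0.4, so result = 0.4
  (p1 → ((p1 ∨ p1) → p2)): 0.6 > 0.4, so result = 0.4
  ((not p1 → p2) ∨ (p1 → ((p1 ∨ p1) → p2))) = max(1, 0.4) = 1
  Gödel value = 1
Łukasiewicz evaluation:
  not p1: Łukasiewicz ¬ gives 1 − 0.6 = 0.4
  (not p1 → p2): min(1, 1 − 0.4 + 0.4) = 1
  (p1 ∨ p1) = max(0.6, 0.6) = 0.6
  ((p1 ∨ p1) → p2): min(1, 1 − 0.6 + 0.4) = 0.8
  (p1 → ((p1 ∨ p1) → p2)): min(1, 1 − 0.6 + 0.8) = 1
  ((not p1 → p2) ∨ (p1 → ((p1 ∨ p1) → p2))) = max(1, 1) = 1
  Łukasiewicz value = 1
Difference: 1 − 1 = 0.00

0.00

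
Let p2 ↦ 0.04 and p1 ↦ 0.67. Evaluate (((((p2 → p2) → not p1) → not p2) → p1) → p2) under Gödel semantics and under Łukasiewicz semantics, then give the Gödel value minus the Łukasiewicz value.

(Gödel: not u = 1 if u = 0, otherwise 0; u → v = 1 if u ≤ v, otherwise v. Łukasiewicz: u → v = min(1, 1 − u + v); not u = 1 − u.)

-0.33

Gödel evaluation:
  (p2 → p2): 0.04 ≤ 0.04, so result = 1
  not p1: Gödel ¬ of 0.67 = 0 (operand ≠ 0)
  ((p2 → p2) → not p1): 1 > 0, so result = 0
  not p2: Gödel ¬ of 0.04 = 0 (operand ≠ 0)
  (((p2 → p2) → not p1) → not p2): 0 ≤ 0, so result = 1
  ((((p2 → p2) → not p1) → not p2) → p1): 1 > 0.67, so result = 0.67
  (((((p2 → p2) → not p1) → not p2) → p1) → p2): 0.67 > 0.04, so result = 0.04
  Gödel value = 0.04
Łukasiewicz evaluation:
  (p2 → p2): min(1, 1 − 0.04 + 0.04) = 1
  not p1: Łukasiewicz ¬ gives 1 − 0.67 = 0.33
  ((p2 → p2) → not p1): min(1, 1 − 1 + 0.33) = 0.33
  not p2: Łukasiewicz ¬ gives 1 − 0.04 = 0.96
  (((p2 → p2) → not p1) → not p2): min(1, 1 − 0.33 + 0.96) = 1
  ((((p2 → p2) → not p1) → not p2) → p1): min(1, 1 − 1 + 0.67) = 0.67
  (((((p2 → p2) → not p1) → not p2) → p1) → p2): min(1, 1 − 0.67 + 0.04) = 0.37
  Łukasiewicz value = 0.37
Difference: 0.04 − 0.37 = -0.33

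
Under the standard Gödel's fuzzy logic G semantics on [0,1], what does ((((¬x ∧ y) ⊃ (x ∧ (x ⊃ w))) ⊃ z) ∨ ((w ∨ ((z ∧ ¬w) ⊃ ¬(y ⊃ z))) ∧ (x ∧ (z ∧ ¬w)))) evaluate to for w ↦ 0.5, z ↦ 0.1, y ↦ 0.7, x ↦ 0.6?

¬x: Gödel ¬ of 0.6 = 0 (operand ≠ 0)
(¬x ∧ y) = min(0, 0.7) = 0
(x ⊃ w): 0.6 > 0.5, so result = 0.5
(x ∧ (x ⊃ w)) = min(0.6, 0.5) = 0.5
((¬x ∧ y) ⊃ (x ∧ (x ⊃ w))): 0 ≤ 0.5, so result = 1
(((¬x ∧ y) ⊃ (x ∧ (x ⊃ w))) ⊃ z): 1 > 0.1, so result = 0.1
¬w: Gödel ¬ of 0.5 = 0 (operand ≠ 0)
(z ∧ ¬w) = min(0.1, 0) = 0
(y ⊃ z): 0.7 > 0.1, so result = 0.1
¬(y ⊃ z): Gödel ¬ of 0.1 = 0 (operand ≠ 0)
((z ∧ ¬w) ⊃ ¬(y ⊃ z)): 0 ≤ 0, so result = 1
(w ∨ ((z ∧ ¬w) ⊃ ¬(y ⊃ z))) = max(0.5, 1) = 1
¬w: Gödel ¬ of 0.5 = 0 (operand ≠ 0)
(z ∧ ¬w) = min(0.1, 0) = 0
(x ∧ (z ∧ ¬w)) = min(0.6, 0) = 0
((w ∨ ((z ∧ ¬w) ⊃ ¬(y ⊃ z))) ∧ (x ∧ (z ∧ ¬w))) = min(1, 0) = 0
((((¬x ∧ y) ⊃ (x ∧ (x ⊃ w))) ⊃ z) ∨ ((w ∨ ((z ∧ ¬w) ⊃ ¬(y ⊃ z))) ∧ (x ∧ (z ∧ ¬w)))) = max(0.1, 0) = 0.1

0.10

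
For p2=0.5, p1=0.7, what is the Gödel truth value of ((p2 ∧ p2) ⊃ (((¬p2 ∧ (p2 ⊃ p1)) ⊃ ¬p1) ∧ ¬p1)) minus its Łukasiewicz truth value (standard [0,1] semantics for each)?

Gödel evaluation:
  (p2 ∧ p2) = min(0.5, 0.5) = 0.5
  ¬p2: Gödel ¬ of 0.5 = 0 (operand ≠ 0)
  (p2 ⊃ p1): 0.5 ≤ 0.7, so result = 1
  (¬p2 ∧ (p2 ⊃ p1)) = min(0, 1) = 0
  ¬p1: Gödel ¬ of 0.7 = 0 (operand ≠ 0)
  ((¬p2 ∧ (p2 ⊃ p1)) ⊃ ¬p1): 0 ≤ 0, so result = 1
  ¬p1: Gödel ¬ of 0.7 = 0 (operand ≠ 0)
  (((¬p2 ∧ (p2 ⊃ p1)) ⊃ ¬p1) ∧ ¬p1) = min(1, 0) = 0
  ((p2 ∧ p2) ⊃ (((¬p2 ∧ (p2 ⊃ p1)) ⊃ ¬p1) ∧ ¬p1)): 0.5 > 0, so result = 0
  Gödel value = 0
Łukasiewicz evaluation:
  (p2 ∧ p2) = min(0.5, 0.5) = 0.5
  ¬p2: Łukasiewicz ¬ gives 1 − 0.5 = 0.5
  (p2 ⊃ p1): min(1, 1 − 0.5 + 0.7) = 1
  (¬p2 ∧ (p2 ⊃ p1)) = min(0.5, 1) = 0.5
  ¬p1: Łukasiewicz ¬ gives 1 − 0.7 = 0.3
  ((¬p2 ∧ (p2 ⊃ p1)) ⊃ ¬p1): min(1, 1 − 0.5 + 0.3) = 0.8
  ¬p1: Łukasiewicz ¬ gives 1 − 0.7 = 0.3
  (((¬p2 ∧ (p2 ⊃ p1)) ⊃ ¬p1) ∧ ¬p1) = min(0.8, 0.3) = 0.3
  ((p2 ∧ p2) ⊃ (((¬p2 ∧ (p2 ⊃ p1)) ⊃ ¬p1) ∧ ¬p1)): min(1, 1 − 0.5 + 0.3) = 0.8
  Łukasiewicz value = 0.8
Difference: 0 − 0.8 = -0.80

-0.80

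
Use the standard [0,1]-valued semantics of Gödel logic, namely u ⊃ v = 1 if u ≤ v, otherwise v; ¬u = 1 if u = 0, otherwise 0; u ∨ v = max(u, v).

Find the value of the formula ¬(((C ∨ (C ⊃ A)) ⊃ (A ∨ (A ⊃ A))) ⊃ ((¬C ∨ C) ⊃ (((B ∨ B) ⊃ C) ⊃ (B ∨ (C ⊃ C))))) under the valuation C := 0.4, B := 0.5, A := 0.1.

(C ⊃ A): 0.4 > 0.1, so result = 0.1
(C ∨ (C ⊃ A)) = max(0.4, 0.1) = 0.4
(A ⊃ A): 0.1 ≤ 0.1, so result = 1
(A ∨ (A ⊃ A)) = max(0.1, 1) = 1
((C ∨ (C ⊃ A)) ⊃ (A ∨ (A ⊃ A))): 0.4 ≤ 1, so result = 1
¬C: Gödel ¬ of 0.4 = 0 (operand ≠ 0)
(¬C ∨ C) = max(0, 0.4) = 0.4
(B ∨ B) = max(0.5, 0.5) = 0.5
((B ∨ B) ⊃ C): 0.5 > 0.4, so result = 0.4
(C ⊃ C): 0.4 ≤ 0.4, so result = 1
(B ∨ (C ⊃ C)) = max(0.5, 1) = 1
(((B ∨ B) ⊃ C) ⊃ (B ∨ (C ⊃ C))): 0.4 ≤ 1, so result = 1
((¬C ∨ C) ⊃ (((B ∨ B) ⊃ C) ⊃ (B ∨ (C ⊃ C)))): 0.4 ≤ 1, so result = 1
(((C ∨ (C ⊃ A)) ⊃ (A ∨ (A ⊃ A))) ⊃ ((¬C ∨ C) ⊃ (((B ∨ B) ⊃ C) ⊃ (B ∨ (C ⊃ C))))): 1 ≤ 1, so result = 1
¬(((C ∨ (C ⊃ A)) ⊃ (A ∨ (A ⊃ A))) ⊃ ((¬C ∨ C) ⊃ (((B ∨ B) ⊃ C) ⊃ (B ∨ (C ⊃ C))))): Gödel ¬ of 1 = 0 (operand ≠ 0)

0.00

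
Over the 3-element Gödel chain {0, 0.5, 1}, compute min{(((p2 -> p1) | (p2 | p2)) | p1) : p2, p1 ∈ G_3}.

The minimum is attained at p2 = 0.5, p1 = 0:
  (p2 -> p1): 0.5 > 0, so result = 0
  (p2 | p2) = max(0.5, 0.5) = 0.5
  ((p2 -> p1) | (p2 | p2)) = max(0, 0.5) = 0.5
  (((p2 -> p1) | (p2 | p2)) | p1) = max(0.5, 0) = 0.5
Checking all 9 assignments confirms none give a value below 0.50.

0.50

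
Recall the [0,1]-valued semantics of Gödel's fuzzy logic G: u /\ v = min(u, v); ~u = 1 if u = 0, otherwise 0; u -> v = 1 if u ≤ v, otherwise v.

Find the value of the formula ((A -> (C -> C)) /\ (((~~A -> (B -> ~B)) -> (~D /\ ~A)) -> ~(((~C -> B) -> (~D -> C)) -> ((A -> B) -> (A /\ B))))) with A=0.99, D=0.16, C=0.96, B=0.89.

(C -> C): 0.96 ≤ 0.96, so result = 1
(A -> (C -> C)): 0.99 ≤ 1, so result = 1
~A: Gödel ¬ of 0.99 = 0 (operand ≠ 0)
~~A: Gödel ¬ of 0 = 1 (operand is 0)
~B: Gödel ¬ of 0.89 = 0 (operand ≠ 0)
(B -> ~B): 0.89 > 0, so result = 0
(~~A -> (B -> ~B)): 1 > 0, so result = 0
~D: Gödel ¬ of 0.16 = 0 (operand ≠ 0)
~A: Gödel ¬ of 0.99 = 0 (operand ≠ 0)
(~D /\ ~A) = min(0, 0) = 0
((~~A -> (B -> ~B)) -> (~D /\ ~A)): 0 ≤ 0, so result = 1
~C: Gödel ¬ of 0.96 = 0 (operand ≠ 0)
(~C -> B): 0 ≤ 0.89, so result = 1
~D: Gödel ¬ of 0.16 = 0 (operand ≠ 0)
(~D -> C): 0 ≤ 0.96, so result = 1
((~C -> B) -> (~D -> C)): 1 ≤ 1, so result = 1
(A -> B): 0.99 > 0.89, so result = 0.89
(A /\ B) = min(0.99, 0.89) = 0.89
((A -> B) -> (A /\ B)): 0.89 ≤ 0.89, so result = 1
(((~C -> B) -> (~D -> C)) -> ((A -> B) -> (A /\ B))): 1 ≤ 1, so result = 1
~(((~C -> B) -> (~D -> C)) -> ((A -> B) -> (A /\ B))): Gödel ¬ of 1 = 0 (operand ≠ 0)
(((~~A -> (B -> ~B)) -> (~D /\ ~A)) -> ~(((~C -> B) -> (~D -> C)) -> ((A -> B) -> (A /\ B)))): 1 > 0, so result = 0
((A -> (C -> C)) /\ (((~~A -> (B -> ~B)) -> (~D /\ ~A)) -> ~(((~C -> B) -> (~D -> C)) -> ((A -> B) -> (A /\ B))))) = min(1, 0) = 0

0.00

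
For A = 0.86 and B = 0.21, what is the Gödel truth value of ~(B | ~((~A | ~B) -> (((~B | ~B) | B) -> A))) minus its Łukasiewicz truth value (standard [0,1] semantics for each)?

Gödel evaluation:
  ~A: Gödel ¬ of 0.86 = 0 (operand ≠ 0)
  ~B: Gödel ¬ of 0.21 = 0 (operand ≠ 0)
  (~A | ~B) = max(0, 0) = 0
  ~B: Gödel ¬ of 0.21 = 0 (operand ≠ 0)
  ~B: Gödel ¬ of 0.21 = 0 (operand ≠ 0)
  (~B | ~B) = max(0, 0) = 0
  ((~B | ~B) | B) = max(0, 0.21) = 0.21
  (((~B | ~B) | B) -> A): 0.21 ≤ 0.86, so result = 1
  ((~A | ~B) -> (((~B | ~B) | B) -> A)): 0 ≤ 1, so result = 1
  ~((~A | ~B) -> (((~B | ~B) | B) -> A)): Gödel ¬ of 1 = 0 (operand ≠ 0)
  (B | ~((~A | ~B) -> (((~B | ~B) | B) -> A))) = max(0.21, 0) = 0.21
  ~(B | ~((~A | ~B) -> (((~B | ~B) | B) -> A))): Gödel ¬ of 0.21 = 0 (operand ≠ 0)
  Gödel value = 0
Łukasiewicz evaluation:
  ~A: Łukasiewicz ¬ gives 1 − 0.86 = 0.14
  ~B: Łukasiewicz ¬ gives 1 − 0.21 = 0.79
  (~A | ~B) = max(0.14, 0.79) = 0.79
  ~B: Łukasiewicz ¬ gives 1 − 0.21 = 0.79
  ~B: Łukasiewicz ¬ gives 1 − 0.21 = 0.79
  (~B | ~B) = max(0.79, 0.79) = 0.79
  ((~B | ~B) | B) = max(0.79, 0.21) = 0.79
  (((~B | ~B) | B) -> A): min(1, 1 − 0.79 + 0.86) = 1
  ((~A | ~B) -> (((~B | ~B) | B) -> A)): min(1, 1 − 0.79 + 1) = 1
  ~((~A | ~B) -> (((~B | ~B) | B) -> A)): Łukasiewicz ¬ gives 1 − 1 = 0
  (B | ~((~A | ~B) -> (((~B | ~B) | B) -> A))) = max(0.21, 0) = 0.21
  ~(B | ~((~A | ~B) -> (((~B | ~B) | B) -> A))): Łukasiewicz ¬ gives 1 − 0.21 = 0.79
  Łukasiewicz value = 0.79
Difference: 0 − 0.79 = -0.79

-0.79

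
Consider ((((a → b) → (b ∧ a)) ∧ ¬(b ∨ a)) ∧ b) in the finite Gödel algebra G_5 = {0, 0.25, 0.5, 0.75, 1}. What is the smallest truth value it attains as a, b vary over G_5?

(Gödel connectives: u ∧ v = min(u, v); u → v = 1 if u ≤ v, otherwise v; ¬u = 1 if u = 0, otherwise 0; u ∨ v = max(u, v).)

0.00

The minimum is attained at a = 0, b = 0:
  (a → b): 0 ≤ 0, so result = 1
  (b ∧ a) = min(0, 0) = 0
  ((a → b) → (b ∧ a)): 1 > 0, so result = 0
  (b ∨ a) = max(0, 0) = 0
  ¬(b ∨ a): Gödel ¬ of 0 = 1 (operand is 0)
  (((a → b) → (b ∧ a)) ∧ ¬(b ∨ a)) = min(0, 1) = 0
  ((((a → b) → (b ∧ a)) ∧ ¬(b ∨ a)) ∧ b) = min(0, 0) = 0
Checking all 25 assignments confirms none give a value below 0.00.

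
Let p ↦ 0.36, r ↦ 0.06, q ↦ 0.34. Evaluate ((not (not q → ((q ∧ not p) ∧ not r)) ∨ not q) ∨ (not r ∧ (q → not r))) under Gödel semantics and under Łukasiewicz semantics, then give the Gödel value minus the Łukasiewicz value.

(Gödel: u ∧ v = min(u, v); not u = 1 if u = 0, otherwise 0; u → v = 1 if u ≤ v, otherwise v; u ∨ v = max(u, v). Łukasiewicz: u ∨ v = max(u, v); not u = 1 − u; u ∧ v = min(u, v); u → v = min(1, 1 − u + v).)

-0.94

Gödel evaluation:
  not q: Gödel ¬ of 0.34 = 0 (operand ≠ 0)
  not p: Gödel ¬ of 0.36 = 0 (operand ≠ 0)
  (q ∧ not p) = min(0.34, 0) = 0
  not r: Gödel ¬ of 0.06 = 0 (operand ≠ 0)
  ((q ∧ not p) ∧ not r) = min(0, 0) = 0
  (not q → ((q ∧ not p) ∧ not r)): 0 ≤ 0, so result = 1
  not (not q → ((q ∧ not p) ∧ not r)): Gödel ¬ of 1 = 0 (operand ≠ 0)
  not q: Gödel ¬ of 0.34 = 0 (operand ≠ 0)
  (not (not q → ((q ∧ not p) ∧ not r)) ∨ not q) = max(0, 0) = 0
  not r: Gödel ¬ of 0.06 = 0 (operand ≠ 0)
  not r: Gödel ¬ of 0.06 = 0 (operand ≠ 0)
  (q → not r): 0.34 > 0, so result = 0
  (not r ∧ (q → not r)) = min(0, 0) = 0
  ((not (not q → ((q ∧ not p) ∧ not r)) ∨ not q) ∨ (not r ∧ (q → not r))) = max(0, 0) = 0
  Gödel value = 0
Łukasiewicz evaluation:
  not q: Łukasiewicz ¬ gives 1 − 0.34 = 0.66
  not p: Łukasiewicz ¬ gives 1 − 0.36 = 0.64
  (q ∧ not p) = min(0.34, 0.64) = 0.34
  not r: Łukasiewicz ¬ gives 1 − 0.06 = 0.94
  ((q ∧ not p) ∧ not r) = min(0.34, 0.94) = 0.34
  (not q → ((q ∧ not p) ∧ not r)): min(1, 1 − 0.66 + 0.34) = 0.68
  not (not q → ((q ∧ not p) ∧ not r)): Łukasiewicz ¬ gives 1 − 0.68 = 0.32
  not q: Łukasiewicz ¬ gives 1 − 0.34 = 0.66
  (not (not q → ((q ∧ not p) ∧ not r)) ∨ not q) = max(0.32, 0.66) = 0.66
  not r: Łukasiewicz ¬ gives 1 − 0.06 = 0.94
  not r: Łukasiewicz ¬ gives 1 − 0.06 = 0.94
  (q → not r): min(1, 1 − 0.34 + 0.94) = 1
  (not r ∧ (q → not r)) = min(0.94, 1) = 0.94
  ((not (not q → ((q ∧ not p) ∧ not r)) ∨ not q) ∨ (not r ∧ (q → not r))) = max(0.66, 0.94) = 0.94
  Łukasiewicz value = 0.94
Difference: 0 − 0.94 = -0.94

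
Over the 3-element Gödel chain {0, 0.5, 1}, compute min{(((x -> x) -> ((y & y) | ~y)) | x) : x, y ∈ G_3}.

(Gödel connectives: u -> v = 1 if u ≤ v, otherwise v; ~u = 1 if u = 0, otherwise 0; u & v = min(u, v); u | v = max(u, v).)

0.50

The minimum is attained at x = 0, y = 0.5:
  (x -> x): 0 ≤ 0, so result = 1
  (y & y) = min(0.5, 0.5) = 0.5
  ~y: Gödel ¬ of 0.5 = 0 (operand ≠ 0)
  ((y & y) | ~y) = max(0.5, 0) = 0.5
  ((x -> x) -> ((y & y) | ~y)): 1 > 0.5, so result = 0.5
  (((x -> x) -> ((y & y) | ~y)) | x) = max(0.5, 0) = 0.5
Checking all 9 assignments confirms none give a value below 0.50.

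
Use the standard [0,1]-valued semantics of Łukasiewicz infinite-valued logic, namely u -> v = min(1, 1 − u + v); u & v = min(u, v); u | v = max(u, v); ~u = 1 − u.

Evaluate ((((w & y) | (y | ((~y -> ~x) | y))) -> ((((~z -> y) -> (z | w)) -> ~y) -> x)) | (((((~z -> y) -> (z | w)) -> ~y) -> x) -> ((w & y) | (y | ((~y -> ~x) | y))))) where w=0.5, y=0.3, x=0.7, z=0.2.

(w & y) = min(0.5, 0.3) = 0.3
~y: Łukasiewicz ¬ gives 1 − 0.3 = 0.7
~x: Łukasiewicz ¬ gives 1 − 0.7 = 0.3
(~y -> ~x): min(1, 1 − 0.7 + 0.3) = 0.6
((~y -> ~x) | y) = max(0.6, 0.3) = 0.6
(y | ((~y -> ~x) | y)) = max(0.3, 0.6) = 0.6
((w & y) | (y | ((~y -> ~x) | y))) = max(0.3, 0.6) = 0.6
~z: Łukasiewicz ¬ gives 1 − 0.2 = 0.8
(~z -> y): min(1, 1 − 0.8 + 0.3) = 0.5
(z | w) = max(0.2, 0.5) = 0.5
((~z -> y) -> (z | w)): min(1, 1 − 0.5 + 0.5) = 1
~y: Łukasiewicz ¬ gives 1 − 0.3 = 0.7
(((~z -> y) -> (z | w)) -> ~y): min(1, 1 − 1 + 0.7) = 0.7
((((~z -> y) -> (z | w)) -> ~y) -> x): min(1, 1 − 0.7 + 0.7) = 1
(((w & y) | (y | ((~y -> ~x) | y))) -> ((((~z -> y) -> (z | w)) -> ~y) -> x)): min(1, 1 − 0.6 + 1) = 1
~z: Łukasiewicz ¬ gives 1 − 0.2 = 0.8
(~z -> y): min(1, 1 − 0.8 + 0.3) = 0.5
(z | w) = max(0.2, 0.5) = 0.5
((~z -> y) -> (z | w)): min(1, 1 − 0.5 + 0.5) = 1
~y: Łukasiewicz ¬ gives 1 − 0.3 = 0.7
(((~z -> y) -> (z | w)) -> ~y): min(1, 1 − 1 + 0.7) = 0.7
((((~z -> y) -> (z | w)) -> ~y) -> x): min(1, 1 − 0.7 + 0.7) = 1
(w & y) = min(0.5, 0.3) = 0.3
~y: Łukasiewicz ¬ gives 1 − 0.3 = 0.7
~x: Łukasiewicz ¬ gives 1 − 0.7 = 0.3
(~y -> ~x): min(1, 1 − 0.7 + 0.3) = 0.6
((~y -> ~x) | y) = max(0.6, 0.3) = 0.6
(y | ((~y -> ~x) | y)) = max(0.3, 0.6) = 0.6
((w & y) | (y | ((~y -> ~x) | y))) = max(0.3, 0.6) = 0.6
(((((~z -> y) -> (z | w)) -> ~y) -> x) -> ((w & y) | (y | ((~y -> ~x) | y)))): min(1, 1 − 1 + 0.6) = 0.6
((((w & y) | (y | ((~y -> ~x) | y))) -> ((((~z -> y) -> (z | w)) -> ~y) -> x)) | (((((~z -> y) -> (z | w)) -> ~y) -> x) -> ((w & y) | (y | ((~y -> ~x) | y))))) = max(1, 0.6) = 1

1.00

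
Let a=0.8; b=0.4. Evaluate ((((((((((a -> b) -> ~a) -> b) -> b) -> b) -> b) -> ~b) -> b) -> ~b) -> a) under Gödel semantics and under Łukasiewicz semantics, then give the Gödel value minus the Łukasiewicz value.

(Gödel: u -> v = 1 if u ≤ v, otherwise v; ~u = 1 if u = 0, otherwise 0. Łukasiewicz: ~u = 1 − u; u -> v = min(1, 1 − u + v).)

0.20

Gödel evaluation:
  (a -> b): 0.8 > 0.4, so result = 0.4
  ~a: Gödel ¬ of 0.8 = 0 (operand ≠ 0)
  ((a -> b) -> ~a): 0.4 > 0, so result = 0
  (((a -> b) -> ~a) -> b): 0 ≤ 0.4, so result = 1
  ((((a -> b) -> ~a) -> b) -> b): 1 > 0.4, so result = 0.4
  (((((a -> b) -> ~a) -> b) -> b) -> b): 0.4 ≤ 0.4, so result = 1
  ((((((a -> b) -> ~a) -> b) -> b) -> b) -> b): 1 > 0.4, so result = 0.4
  ~b: Gödel ¬ of 0.4 = 0 (operand ≠ 0)
  (((((((a -> b) -> ~a) -> b) -> b) -> b) -> b) -> ~b): 0.4 > 0, so result = 0
  ((((((((a -> b) -> ~a) -> b) -> b) -> b) -> b) -> ~b) -> b): 0 ≤ 0.4, so result = 1
  ~b: Gödel ¬ of 0.4 = 0 (operand ≠ 0)
  (((((((((a -> b) -> ~a) -> b) -> b) -> b) -> b) -> ~b) -> b) -> ~b): 1 > 0, so result = 0
  ((((((((((a -> b) -> ~a) -> b) -> b) -> b) -> b) -> ~b) -> b) -> ~b) -> a): 0 ≤ 0.8, so result = 1
  Gödel value = 1
Łukasiewicz evaluation:
  (a -> b): min(1, 1 − 0.8 + 0.4) = 0.6
  ~a: Łukasiewicz ¬ gives 1 − 0.8 = 0.2
  ((a -> b) -> ~a): min(1, 1 − 0.6 + 0.2) = 0.6
  (((a -> b) -> ~a) -> b): min(1, 1 − 0.6 + 0.4) = 0.8
  ((((a -> b) -> ~a) -> b) -> b): min(1, 1 − 0.8 + 0.4) = 0.6
  (((((a -> b) -> ~a) -> b) -> b) -> b): min(1, 1 − 0.6 + 0.4) = 0.8
  ((((((a -> b) -> ~a) -> b) -> b) -> b) -> b): min(1, 1 − 0.8 + 0.4) = 0.6
  ~b: Łukasiewicz ¬ gives 1 − 0.4 = 0.6
  (((((((a -> b) -> ~a) -> b) -> b) -> b) -> b) -> ~b): min(1, 1 − 0.6 + 0.6) = 1
  ((((((((a -> b) -> ~a) -> b) -> b) -> b) -> b) -> ~b) -> b): min(1, 1 − 1 + 0.4) = 0.4
  ~b: Łukasiewicz ¬ gives 1 − 0.4 = 0.6
  (((((((((a -> b) -> ~a) -> b) -> b) -> b) -> b) -> ~b) -> b) -> ~b): min(1, 1 − 0.4 + 0.6) = 1
  ((((((((((a -> b) -> ~a) -> b) -> b) -> b) -> b) -> ~b) -> b) -> ~b) -> a): min(1, 1 − 1 + 0.8) = 0.8
  Łukasiewicz value = 0.8
Difference: 1 − 0.8 = 0.20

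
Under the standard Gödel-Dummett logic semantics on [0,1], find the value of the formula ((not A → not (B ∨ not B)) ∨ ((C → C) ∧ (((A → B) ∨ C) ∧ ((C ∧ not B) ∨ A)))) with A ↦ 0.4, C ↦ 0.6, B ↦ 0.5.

1.00

not A: Gödel ¬ of 0.4 = 0 (operand ≠ 0)
not B: Gödel ¬ of 0.5 = 0 (operand ≠ 0)
(B ∨ not B) = max(0.5, 0) = 0.5
not (B ∨ not B): Gödel ¬ of 0.5 = 0 (operand ≠ 0)
(not A → not (B ∨ not B)): 0 ≤ 0, so result = 1
(C → C): 0.6 ≤ 0.6, so result = 1
(A → B): 0.4 ≤ 0.5, so result = 1
((A → B) ∨ C) = max(1, 0.6) = 1
not B: Gödel ¬ of 0.5 = 0 (operand ≠ 0)
(C ∧ not B) = min(0.6, 0) = 0
((C ∧ not B) ∨ A) = max(0, 0.4) = 0.4
(((A → B) ∨ C) ∧ ((C ∧ not B) ∨ A)) = min(1, 0.4) = 0.4
((C → C) ∧ (((A → B) ∨ C) ∧ ((C ∧ not B) ∨ A))) = min(1, 0.4) = 0.4
((not A → not (B ∨ not B)) ∨ ((C → C) ∧ (((A → B) ∨ C) ∧ ((C ∧ not B) ∨ A)))) = max(1, 0.4) = 1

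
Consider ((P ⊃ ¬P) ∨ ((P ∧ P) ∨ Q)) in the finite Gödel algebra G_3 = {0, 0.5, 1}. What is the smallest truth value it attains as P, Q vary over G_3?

The minimum is attained at P = 0.5, Q = 0:
  ¬P: Gödel ¬ of 0.5 = 0 (operand ≠ 0)
  (P ⊃ ¬P): 0.5 > 0, so result = 0
  (P ∧ P) = min(0.5, 0.5) = 0.5
  ((P ∧ P) ∨ Q) = max(0.5, 0) = 0.5
  ((P ⊃ ¬P) ∨ ((P ∧ P) ∨ Q)) = max(0, 0.5) = 0.5
Checking all 9 assignments confirms none give a value below 0.50.

0.50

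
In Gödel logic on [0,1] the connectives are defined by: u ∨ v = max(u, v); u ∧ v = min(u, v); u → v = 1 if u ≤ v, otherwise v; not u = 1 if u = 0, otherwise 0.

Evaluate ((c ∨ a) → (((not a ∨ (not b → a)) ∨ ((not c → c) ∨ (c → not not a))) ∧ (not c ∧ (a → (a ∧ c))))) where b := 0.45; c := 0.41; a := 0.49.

0.00

(c ∨ a) = max(0.41, 0.49) = 0.49
not a: Gödel ¬ of 0.49 = 0 (operand ≠ 0)
not b: Gödel ¬ of 0.45 = 0 (operand ≠ 0)
(not b → a): 0 ≤ 0.49, so result = 1
(not a ∨ (not b → a)) = max(0, 1) = 1
not c: Gödel ¬ of 0.41 = 0 (operand ≠ 0)
(not c → c): 0 ≤ 0.41, so result = 1
not a: Gödel ¬ of 0.49 = 0 (operand ≠ 0)
not not a: Gödel ¬ of 0 = 1 (operand is 0)
(c → not not a): 0.41 ≤ 1, so result = 1
((not c → c) ∨ (c → not not a)) = max(1, 1) = 1
((not a ∨ (not b → a)) ∨ ((not c → c) ∨ (c → not not a))) = max(1, 1) = 1
not c: Gödel ¬ of 0.41 = 0 (operand ≠ 0)
(a ∧ c) = min(0.49, 0.41) = 0.41
(a → (a ∧ c)): 0.49 > 0.41, so result = 0.41
(not c ∧ (a → (a ∧ c))) = min(0, 0.41) = 0
(((not a ∨ (not b → a)) ∨ ((not c → c) ∨ (c → not not a))) ∧ (not c ∧ (a → (a ∧ c)))) = min(1, 0) = 0
((c ∨ a) → (((not a ∨ (not b → a)) ∨ ((not c → c) ∨ (c → not not a))) ∧ (not c ∧ (a → (a ∧ c))))): 0.49 > 0, so result = 0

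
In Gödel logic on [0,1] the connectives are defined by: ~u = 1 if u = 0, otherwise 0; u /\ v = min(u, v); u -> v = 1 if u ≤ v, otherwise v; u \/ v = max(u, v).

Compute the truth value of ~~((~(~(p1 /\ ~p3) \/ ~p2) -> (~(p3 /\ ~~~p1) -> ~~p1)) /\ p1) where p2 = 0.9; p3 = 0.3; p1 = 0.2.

~p3: Gödel ¬ of 0.3 = 0 (operand ≠ 0)
(p1 /\ ~p3) = min(0.2, 0) = 0
~(p1 /\ ~p3): Gödel ¬ of 0 = 1 (operand is 0)
~p2: Gödel ¬ of 0.9 = 0 (operand ≠ 0)
(~(p1 /\ ~p3) \/ ~p2) = max(1, 0) = 1
~(~(p1 /\ ~p3) \/ ~p2): Gödel ¬ of 1 = 0 (operand ≠ 0)
~p1: Gödel ¬ of 0.2 = 0 (operand ≠ 0)
~~p1: Gödel ¬ of 0 = 1 (operand is 0)
~~~p1: Gödel ¬ of 1 = 0 (operand ≠ 0)
(p3 /\ ~~~p1) = min(0.3, 0) = 0
~(p3 /\ ~~~p1): Gödel ¬ of 0 = 1 (operand is 0)
~p1: Gödel ¬ of 0.2 = 0 (operand ≠ 0)
~~p1: Gödel ¬ of 0 = 1 (operand is 0)
(~(p3 /\ ~~~p1) -> ~~p1): 1 ≤ 1, so result = 1
(~(~(p1 /\ ~p3) \/ ~p2) -> (~(p3 /\ ~~~p1) -> ~~p1)): 0 ≤ 1, so result = 1
((~(~(p1 /\ ~p3) \/ ~p2) -> (~(p3 /\ ~~~p1) -> ~~p1)) /\ p1) = min(1, 0.2) = 0.2
~((~(~(p1 /\ ~p3) \/ ~p2) -> (~(p3 /\ ~~~p1) -> ~~p1)) /\ p1): Gödel ¬ of 0.2 = 0 (operand ≠ 0)
~~((~(~(p1 /\ ~p3) \/ ~p2) -> (~(p3 /\ ~~~p1) -> ~~p1)) /\ p1): Gödel ¬ of 0 = 1 (operand is 0)

1.00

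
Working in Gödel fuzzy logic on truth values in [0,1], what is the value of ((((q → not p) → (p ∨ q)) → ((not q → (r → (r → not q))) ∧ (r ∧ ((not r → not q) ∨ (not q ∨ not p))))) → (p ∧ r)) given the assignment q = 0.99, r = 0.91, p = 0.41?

not p: Gödel ¬ of 0.41 = 0 (operand ≠ 0)
(q → not p): 0.99 > 0, so result = 0
(p ∨ q) = max(0.41, 0.99) = 0.99
((q → not p) → (p ∨ q)): 0 ≤ 0.99, so result = 1
not q: Gödel ¬ of 0.99 = 0 (operand ≠ 0)
not q: Gödel ¬ of 0.99 = 0 (operand ≠ 0)
(r → not q): 0.91 > 0, so result = 0
(r → (r → not q)): 0.91 > 0, so result = 0
(not q → (r → (r → not q))): 0 ≤ 0, so result = 1
not r: Gödel ¬ of 0.91 = 0 (operand ≠ 0)
not q: Gödel ¬ of 0.99 = 0 (operand ≠ 0)
(not r → not q): 0 ≤ 0, so result = 1
not q: Gödel ¬ of 0.99 = 0 (operand ≠ 0)
not p: Gödel ¬ of 0.41 = 0 (operand ≠ 0)
(not q ∨ not p) = max(0, 0) = 0
((not r → not q) ∨ (not q ∨ not p)) = max(1, 0) = 1
(r ∧ ((not r → not q) ∨ (not q ∨ not p))) = min(0.91, 1) = 0.91
((not q → (r → (r → not q))) ∧ (r ∧ ((not r → not q) ∨ (not q ∨ not p)))) = min(1, 0.91) = 0.91
(((q → not p) → (p ∨ q)) → ((not q → (r → (r → not q))) ∧ (r ∧ ((not r → not q) ∨ (not q ∨ not p))))): 1 > 0.91, so result = 0.91
(p ∧ r) = min(0.41, 0.91) = 0.41
((((q → not p) → (p ∨ q)) → ((not q → (r → (r → not q))) ∧ (r ∧ ((not r → not q) ∨ (not q ∨ not p))))) → (p ∧ r)): 0.91 > 0.41, so result = 0.41

0.41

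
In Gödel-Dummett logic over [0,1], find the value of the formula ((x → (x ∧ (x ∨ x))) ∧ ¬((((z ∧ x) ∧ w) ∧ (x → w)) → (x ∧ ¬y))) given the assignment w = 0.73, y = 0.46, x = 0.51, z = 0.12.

(x ∨ x) = max(0.51, 0.51) = 0.51
(x ∧ (x ∨ x)) = min(0.51, 0.51) = 0.51
(x → (x ∧ (x ∨ x))): 0.51 ≤ 0.51, so result = 1
(z ∧ x) = min(0.12, 0.51) = 0.12
((z ∧ x) ∧ w) = min(0.12, 0.73) = 0.12
(x → w): 0.51 ≤ 0.73, so result = 1
(((z ∧ x) ∧ w) ∧ (x → w)) = min(0.12, 1) = 0.12
¬y: Gödel ¬ of 0.46 = 0 (operand ≠ 0)
(x ∧ ¬y) = min(0.51, 0) = 0
((((z ∧ x) ∧ w) ∧ (x → w)) → (x ∧ ¬y)): 0.12 > 0, so result = 0
¬((((z ∧ x) ∧ w) ∧ (x → w)) → (x ∧ ¬y)): Gödel ¬ of 0 = 1 (operand is 0)
((x → (x ∧ (x ∨ x))) ∧ ¬((((z ∧ x) ∧ w) ∧ (x → w)) → (x ∧ ¬y))) = min(1, 1) = 1

1.00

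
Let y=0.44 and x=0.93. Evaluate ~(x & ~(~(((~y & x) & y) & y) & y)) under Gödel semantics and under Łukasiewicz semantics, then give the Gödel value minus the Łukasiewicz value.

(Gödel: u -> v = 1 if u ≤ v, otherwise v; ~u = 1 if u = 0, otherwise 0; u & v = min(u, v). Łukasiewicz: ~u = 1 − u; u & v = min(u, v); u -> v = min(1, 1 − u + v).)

Gödel evaluation:
  ~y: Gödel ¬ of 0.44 = 0 (operand ≠ 0)
  (~y & x) = min(0, 0.93) = 0
  ((~y & x) & y) = min(0, 0.44) = 0
  (((~y & x) & y) & y) = min(0, 0.44) = 0
  ~(((~y & x) & y) & y): Gödel ¬ of 0 = 1 (operand is 0)
  (~(((~y & x) & y) & y) & y) = min(1, 0.44) = 0.44
  ~(~(((~y & x) & y) & y) & y): Gödel ¬ of 0.44 = 0 (operand ≠ 0)
  (x & ~(~(((~y & x) & y) & y) & y)) = min(0.93, 0) = 0
  ~(x & ~(~(((~y & x) & y) & y) & y)): Gödel ¬ of 0 = 1 (operand is 0)
  Gödel value = 1
Łukasiewicz evaluation:
  ~y: Łukasiewicz ¬ gives 1 − 0.44 = 0.56
  (~y & x) = min(0.56, 0.93) = 0.56
  ((~y & x) & y) = min(0.56, 0.44) = 0.44
  (((~y & x) & y) & y) = min(0.44, 0.44) = 0.44
  ~(((~y & x) & y) & y): Łukasiewicz ¬ gives 1 − 0.44 = 0.56
  (~(((~y & x) & y) & y) & y) = min(0.56, 0.44) = 0.44
  ~(~(((~y & x) & y) & y) & y): Łukasiewicz ¬ gives 1 − 0.44 = 0.56
  (x & ~(~(((~y & x) & y) & y) & y)) = min(0.93, 0.56) = 0.56
  ~(x & ~(~(((~y & x) & y) & y) & y)): Łukasiewicz ¬ gives 1 − 0.56 = 0.44
  Łukasiewicz value = 0.44
Difference: 1 − 0.44 = 0.56

0.56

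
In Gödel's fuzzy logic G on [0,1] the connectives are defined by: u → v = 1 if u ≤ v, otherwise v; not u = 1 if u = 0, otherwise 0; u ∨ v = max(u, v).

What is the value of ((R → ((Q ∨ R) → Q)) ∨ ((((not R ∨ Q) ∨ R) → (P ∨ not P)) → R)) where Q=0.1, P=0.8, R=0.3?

0.30

(Q ∨ R) = max(0.1, 0.3) = 0.3
((Q ∨ R) → Q): 0.3 > 0.1, so result = 0.1
(R → ((Q ∨ R) → Q)): 0.3 > 0.1, so result = 0.1
not R: Gödel ¬ of 0.3 = 0 (operand ≠ 0)
(not R ∨ Q) = max(0, 0.1) = 0.1
((not R ∨ Q) ∨ R) = max(0.1, 0.3) = 0.3
not P: Gödel ¬ of 0.8 = 0 (operand ≠ 0)
(P ∨ not P) = max(0.8, 0) = 0.8
(((not R ∨ Q) ∨ R) → (P ∨ not P)): 0.3 ≤ 0.8, so result = 1
((((not R ∨ Q) ∨ R) → (P ∨ not P)) → R): 1 > 0.3, so result = 0.3
((R → ((Q ∨ R) → Q)) ∨ ((((not R ∨ Q) ∨ R) → (P ∨ not P)) → R)) = max(0.1, 0.3) = 0.3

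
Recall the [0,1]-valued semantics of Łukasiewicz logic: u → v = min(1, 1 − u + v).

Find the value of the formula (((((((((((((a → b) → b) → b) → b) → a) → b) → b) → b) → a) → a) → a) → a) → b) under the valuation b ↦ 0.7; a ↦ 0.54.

0.84

(a → b): min(1, 1 − 0.54 + 0.7) = 1
((a → b) → b): min(1, 1 − 1 + 0.7) = 0.7
(((a → b) → b) → b): min(1, 1 − 0.7 + 0.7) = 1
((((a → b) → b) → b) → b): min(1, 1 − 1 + 0.7) = 0.7
(((((a → b) → b) → b) → b) → a): min(1, 1 − 0.7 + 0.54) = 0.84
((((((a → b) → b) → b) → b) → a) → b): min(1, 1 − 0.84 + 0.7) = 0.86
(((((((a → b) → b) → b) → b) → a) → b) → b): min(1, 1 − 0.86 + 0.7) = 0.84
((((((((a → b) → b) → b) → b) → a) → b) → b) → b): min(1, 1 − 0.84 + 0.7) = 0.86
(((((((((a → b) → b) → b) → b) → a) → b) → b) → b) → a): min(1, 1 − 0.86 + 0.54) = 0.68
((((((((((a → b) → b) → b) → b) → a) → b) → b) → b) → a) → a): min(1, 1 − 0.68 + 0.54) = 0.86
(((((((((((a → b) → b) → b) → b) → a) → b) → b) → b) → a) → a) → a): min(1, 1 − 0.86 + 0.54) = 0.68
((((((((((((a → b) → b) → b) → b) → a) → b) → b) → b) → a) → a) → a) → a): min(1, 1 − 0.68 + 0.54) = 0.86
(((((((((((((a → b) → b) → b) → b) → a) → b) → b) → b) → a) → a) → a) → a) → b): min(1, 1 − 0.86 + 0.7) = 0.84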